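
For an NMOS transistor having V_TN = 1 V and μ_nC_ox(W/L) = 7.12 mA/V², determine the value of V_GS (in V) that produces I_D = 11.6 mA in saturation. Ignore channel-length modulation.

V_GS = 2.81 V

In saturation I_D = ½ k_n (V_GS − V_TN)², so V_GS − V_TN = √(2 I_D / k_n) = √(2 × 11.6 / 7.12) = 1.81 V.
V_GS = 1 + 1.81 = 2.81 V.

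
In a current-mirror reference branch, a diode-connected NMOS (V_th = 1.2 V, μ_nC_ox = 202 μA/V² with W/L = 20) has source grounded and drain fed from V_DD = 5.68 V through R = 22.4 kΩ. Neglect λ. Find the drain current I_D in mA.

With gate tied to drain, V_GS = V_DS ≥ V_GS − V_th, so the device is in saturation.
k_n = μ_nC_ox · (W/L) = 4.04 mA/V².
KCL at the drain: ½ k_n (V_GS − V_th)² = (V_DD − V_GS)/R.
Let x = V_GS − 1.2. Then 45.2 x² + x − 4.48 = 0, giving x = 0.304 V (positive root), so V_GS = 1.5 V.
I_D = (V_DD − V_GS)/R = (5.68 − 1.5) / 22.4 = 0.186 mA.

I_D = 0.186 mA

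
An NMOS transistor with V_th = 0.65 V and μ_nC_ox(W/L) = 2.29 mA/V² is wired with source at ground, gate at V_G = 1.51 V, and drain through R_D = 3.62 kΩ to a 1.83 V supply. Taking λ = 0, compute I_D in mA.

I_D = 0.434 mA

V_GS = V_G = 1.51 V, so V_ov = 1.51 − 0.65 = 0.86 V.
Assume saturation: I_D = ½ k_n V_ov² = 0.5 × 2.29 × 0.86² = 0.847 mA, giving V_DS = V_DD − I_D R_D = 1.83 − 0.847 × 3.62 = -1.24 V.
But -1.24 V < V_ov = 0.86 V, so the device is actually in triode.
In triode I_D = k_n[V_ov V_DS − ½ V_DS²] and I_D = (V_DD − V_DS)/R_D. Equating: 4.14 V_DS² − 8.129 V_DS + 1.83 = 0, giving V_DS = 0.259 V (the root below V_ov).
I_D = (1.83 − 0.259) / 3.62 = 0.434 mA.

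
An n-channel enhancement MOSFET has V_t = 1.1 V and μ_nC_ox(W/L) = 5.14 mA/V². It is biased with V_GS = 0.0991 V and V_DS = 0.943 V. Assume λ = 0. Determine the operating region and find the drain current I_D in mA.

Cutoff; I_D = 0 mA

V_GS = 0.0991 V < V_t = 1.1 V, so the transistor is in cutoff.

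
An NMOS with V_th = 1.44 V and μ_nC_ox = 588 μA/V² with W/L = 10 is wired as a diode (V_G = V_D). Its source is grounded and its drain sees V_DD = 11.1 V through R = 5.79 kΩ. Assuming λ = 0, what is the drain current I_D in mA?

I_D = 1.54 mA

With gate tied to drain, V_GS = V_DS ≥ V_GS − V_th, so the device is in saturation.
k_n = μ_nC_ox · (W/L) = 5.88 mA/V².
KCL at the drain: ½ k_n (V_GS − V_th)² = (V_DD − V_GS)/R.
Let x = V_GS − 1.44. Then 17 x² + x − 9.66 = 0, giving x = 0.725 V (positive root), so V_GS = 2.16 V.
I_D = (V_DD − V_GS)/R = (11.1 − 2.16) / 5.79 = 1.54 mA.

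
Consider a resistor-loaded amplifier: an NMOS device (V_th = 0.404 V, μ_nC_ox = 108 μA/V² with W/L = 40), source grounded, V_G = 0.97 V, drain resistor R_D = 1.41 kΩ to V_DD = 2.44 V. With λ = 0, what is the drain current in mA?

V_GS = V_G = 0.97 V, so V_ov = 0.97 − 0.404 = 0.566 V.
k_n = μ_nC_ox · (W/L) = 4.32 mA/V².
Assume saturation: I_D = ½ k_n V_ov² = 0.5 × 4.32 × 0.566² = 0.692 mA, giving V_DS = V_DD − I_D R_D = 2.44 − 0.692 × 1.41 = 1.46 V.
V_DS = 1.46 V ≥ V_ov = 0.566 V, confirming saturation.

I_D = 0.692 mA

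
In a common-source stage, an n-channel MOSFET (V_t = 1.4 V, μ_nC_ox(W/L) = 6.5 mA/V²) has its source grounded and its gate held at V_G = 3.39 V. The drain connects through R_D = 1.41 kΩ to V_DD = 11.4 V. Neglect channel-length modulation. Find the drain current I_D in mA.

I_D = 7.58 mA

V_GS = V_G = 3.39 V, so V_ov = 3.39 − 1.4 = 1.99 V.
Assume saturation: I_D = ½ k_n V_ov² = 0.5 × 6.5 × 1.99² = 12.9 mA, giving V_DS = V_DD − I_D R_D = 11.4 − 12.9 × 1.41 = -6.75 V.
But -6.75 V < V_ov = 1.99 V, so the device is actually in triode.
In triode I_D = k_n[V_ov V_DS − ½ V_DS²] and I_D = (V_DD − V_DS)/R_D. Equating: 4.58 V_DS² − 19.24 V_DS + 11.4 = 0, giving V_DS = 0.714 V (the root below V_ov).
I_D = (11.4 − 0.714) / 1.41 = 7.58 mA.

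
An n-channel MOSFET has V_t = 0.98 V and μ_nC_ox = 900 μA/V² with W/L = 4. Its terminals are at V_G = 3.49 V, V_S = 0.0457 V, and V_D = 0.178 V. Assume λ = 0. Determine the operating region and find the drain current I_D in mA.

Triode; I_D = 1.14 mA

V_GS = V_G − V_S = 3.49 − 0.0457 = 3.44 V; V_DS = V_D − V_S = 0.178 − 0.0457 = 0.132 V.
k_n = μ_nC_ox · (W/L) = 3.6 mA/V².
V_ov = V_GS − V_t = 3.44 − 0.98 = 2.46 V.
Since V_DS = 0.132 V < V_ov = 2.46 V, the device is in the triode region.
I_D = k_n [V_ov · V_DS − ½ V_DS²] = 3.6 × [2.46 × 0.132 − 0.5 × 0.132²] = 1.14 mA.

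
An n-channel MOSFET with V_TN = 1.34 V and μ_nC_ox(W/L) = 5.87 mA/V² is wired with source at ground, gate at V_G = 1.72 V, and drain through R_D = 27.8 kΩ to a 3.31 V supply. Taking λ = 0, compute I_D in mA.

I_D = 0.117 mA

V_GS = V_G = 1.72 V, so V_ov = 1.72 − 1.34 = 0.38 V.
Assume saturation: I_D = ½ k_n V_ov² = 0.5 × 5.87 × 0.38² = 0.424 mA, giving V_DS = V_DD − I_D R_D = 3.31 − 0.424 × 27.8 = -8.47 V.
But -8.47 V < V_ov = 0.38 V, so the device is actually in triode.
In triode I_D = k_n[V_ov V_DS − ½ V_DS²] and I_D = (V_DD − V_DS)/R_D. Equating: 81.6 V_DS² − 63.01 V_DS + 3.31 = 0, giving V_DS = 0.0567 V (the root below V_ov).
I_D = (3.31 − 0.0567) / 27.8 = 0.117 mA.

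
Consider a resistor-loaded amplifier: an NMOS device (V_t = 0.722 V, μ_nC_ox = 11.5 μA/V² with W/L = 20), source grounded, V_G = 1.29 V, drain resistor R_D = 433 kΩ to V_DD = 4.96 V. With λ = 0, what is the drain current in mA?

V_GS = V_G = 1.29 V, so V_ov = 1.29 − 0.722 = 0.568 V.
k_n = μ_nC_ox · (W/L) = 0.23 mA/V².
Assume saturation: I_D = ½ k_n V_ov² = 0.5 × 0.23 × 0.568² = 0.0371 mA, giving V_DS = V_DD − I_D R_D = 4.96 − 0.0371 × 433 = -11.1 V.
But -11.1 V < V_ov = 0.568 V, so the device is actually in triode.
In triode I_D = k_n[V_ov V_DS − ½ V_DS²] and I_D = (V_DD − V_DS)/R_D. Equating: 49.8 V_DS² − 57.57 V_DS + 4.96 = 0, giving V_DS = 0.0938 V (the root below V_ov).
I_D = (4.96 − 0.0938) / 433 = 0.0112 mA.

I_D = 0.0112 mA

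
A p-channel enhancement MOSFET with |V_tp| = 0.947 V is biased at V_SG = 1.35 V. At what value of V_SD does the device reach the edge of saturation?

V_SD,sat = 0.403 V

The boundary between triode and saturation is V_SD = V_SG − |V_tp| = V_ov.
V_ov = 1.35 − 0.947 = 0.403 V.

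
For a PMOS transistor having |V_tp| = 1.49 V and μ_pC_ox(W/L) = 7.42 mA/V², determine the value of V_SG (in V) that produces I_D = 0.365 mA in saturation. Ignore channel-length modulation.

V_SG = 1.80 V

In saturation I_D = ½ k_p (V_SG − |V_tp|)², so V_SG − |V_tp| = √(2 I_D / k_p) = √(2 × 0.365 / 7.42) = 0.314 V.
V_SG = 1.49 + 0.314 = 1.8 V.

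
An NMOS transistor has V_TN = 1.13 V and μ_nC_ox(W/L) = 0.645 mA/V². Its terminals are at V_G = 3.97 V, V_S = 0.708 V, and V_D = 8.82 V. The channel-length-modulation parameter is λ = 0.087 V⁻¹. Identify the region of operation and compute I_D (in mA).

Saturation; I_D = 2.50 mA

V_GS = V_G − V_S = 3.97 − 0.708 = 3.26 V; V_DS = V_D − V_S = 8.82 − 0.708 = 8.11 V.
V_ov = V_GS − V_TN = 3.26 − 1.13 = 2.13 V.
Since V_DS = 8.11 V ≥ V_ov = 2.13 V, the device is in saturation.
I_D = ½ k_n V_ov² (1 + λ V_DS) = 0.5 × 0.645 × 2.13² × (1 + 0.087 × 8.11) = 2.5 mA.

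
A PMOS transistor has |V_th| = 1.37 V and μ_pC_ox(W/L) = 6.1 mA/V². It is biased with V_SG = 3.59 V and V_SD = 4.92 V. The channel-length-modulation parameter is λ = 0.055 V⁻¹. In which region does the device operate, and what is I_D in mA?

V_ov = V_SG − |V_th| = 3.59 − 1.37 = 2.22 V.
Since V_SD = 4.92 V ≥ V_ov = 2.22 V, the device is in saturation.
I_D = ½ k_p V_ov² (1 + λ V_SD) = 0.5 × 6.1 × 2.22² × (1 + 0.055 × 4.92) = 19.1 mA.

Saturation; I_D = 19.1 mA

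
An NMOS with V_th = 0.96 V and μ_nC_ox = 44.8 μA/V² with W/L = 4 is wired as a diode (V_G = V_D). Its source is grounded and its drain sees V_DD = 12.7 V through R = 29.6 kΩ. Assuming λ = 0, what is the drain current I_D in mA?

I_D = 0.332 mA

With gate tied to drain, V_GS = V_DS ≥ V_GS − V_th, so the device is in saturation.
k_n = μ_nC_ox · (W/L) = 0.1792 mA/V².
KCL at the drain: ½ k_n (V_GS − V_th)² = (V_DD − V_GS)/R.
Let x = V_GS − 0.96. Then 2.65 x² + x − 11.74 = 0, giving x = 1.92 V (positive root), so V_GS = 2.88 V.
I_D = (V_DD − V_GS)/R = (12.7 − 2.88) / 29.6 = 0.332 mA.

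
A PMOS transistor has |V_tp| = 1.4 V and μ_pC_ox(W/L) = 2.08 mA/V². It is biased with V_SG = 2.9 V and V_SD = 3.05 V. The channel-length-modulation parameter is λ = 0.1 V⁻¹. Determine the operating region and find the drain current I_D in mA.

Saturation; I_D = 3.05 mA

V_ov = V_SG − |V_tp| = 2.9 − 1.4 = 1.5 V.
Since V_SD = 3.05 V ≥ V_ov = 1.5 V, the device is in saturation.
I_D = ½ k_p V_ov² (1 + λ V_SD) = 0.5 × 2.08 × 1.5² × (1 + 0.1 × 3.05) = 3.05 mA.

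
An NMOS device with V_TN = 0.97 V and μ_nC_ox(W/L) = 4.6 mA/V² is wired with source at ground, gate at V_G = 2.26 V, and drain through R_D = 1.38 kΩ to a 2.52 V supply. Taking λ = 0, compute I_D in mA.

I_D = 1.60 mA

V_GS = V_G = 2.26 V, so V_ov = 2.26 − 0.97 = 1.29 V.
Assume saturation: I_D = ½ k_n V_ov² = 0.5 × 4.6 × 1.29² = 3.83 mA, giving V_DS = V_DD − I_D R_D = 2.52 − 3.83 × 1.38 = -2.76 V.
But -2.76 V < V_ov = 1.29 V, so the device is actually in triode.
In triode I_D = k_n[V_ov V_DS − ½ V_DS²] and I_D = (V_DD − V_DS)/R_D. Equating: 3.17 V_DS² − 9.189 V_DS + 2.52 = 0, giving V_DS = 0.307 V (the root below V_ov).
I_D = (2.52 − 0.307) / 1.38 = 1.6 mA.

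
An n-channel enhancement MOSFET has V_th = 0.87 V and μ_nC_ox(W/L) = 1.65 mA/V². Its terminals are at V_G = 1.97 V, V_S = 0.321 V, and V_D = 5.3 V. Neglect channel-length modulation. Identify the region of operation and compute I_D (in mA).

V_GS = V_G − V_S = 1.97 − 0.321 = 1.65 V; V_DS = V_D − V_S = 5.3 − 0.321 = 4.98 V.
V_ov = V_GS − V_th = 1.65 − 0.87 = 0.779 V.
Since V_DS = 4.98 V ≥ V_ov = 0.779 V, the device is in saturation.
I_D = ½ k_n V_ov² = 0.5 × 1.65 × 0.779² = 0.501 mA.

Saturation; I_D = 0.501 mA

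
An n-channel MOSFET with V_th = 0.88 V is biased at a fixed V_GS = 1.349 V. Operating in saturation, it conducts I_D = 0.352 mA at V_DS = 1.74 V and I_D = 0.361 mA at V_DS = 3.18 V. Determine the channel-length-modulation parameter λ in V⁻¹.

λ = 0.0183 V⁻¹

With V_GS fixed, I_D ∝ (1 + λ V_DS) in saturation, so I_D2/I_D1 = (1 + λ V_DS2)/(1 + λ V_DS1).
0.361/0.352 = 1.026 = (1 + 3.18 λ)/(1 + 1.74 λ).
Solving: λ (I_D1 V_DS2 − I_D2 V_DS1) = I_D2 − I_D1, so λ = (0.361 − 0.352) / (0.352 × 3.18 − 0.361 × 1.74) = 0.009 / 0.491 = 0.0183 V⁻¹.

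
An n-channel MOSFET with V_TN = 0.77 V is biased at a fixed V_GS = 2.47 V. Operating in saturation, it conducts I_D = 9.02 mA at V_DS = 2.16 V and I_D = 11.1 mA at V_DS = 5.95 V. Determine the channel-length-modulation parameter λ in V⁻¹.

With V_GS fixed, I_D ∝ (1 + λ V_DS) in saturation, so I_D2/I_D1 = (1 + λ V_DS2)/(1 + λ V_DS1).
11.1/9.02 = 1.231 = (1 + 5.95 λ)/(1 + 2.16 λ).
Solving: λ (I_D1 V_DS2 − I_D2 V_DS1) = I_D2 − I_D1, so λ = (11.1 − 9.02) / (9.02 × 5.95 − 11.1 × 2.16) = 2.08 / 29.7 = 0.0701 V⁻¹.

λ = 0.0701 V⁻¹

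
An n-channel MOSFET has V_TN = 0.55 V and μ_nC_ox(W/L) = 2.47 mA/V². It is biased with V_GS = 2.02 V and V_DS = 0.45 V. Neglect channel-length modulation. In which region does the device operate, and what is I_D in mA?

Triode; I_D = 1.38 mA

V_ov = V_GS − V_TN = 2.02 − 0.55 = 1.47 V.
Since V_DS = 0.45 V < V_ov = 1.47 V, the device is in the triode region.
I_D = k_n [V_ov · V_DS − ½ V_DS²] = 2.47 × [1.47 × 0.45 − 0.5 × 0.45²] = 1.38 mA.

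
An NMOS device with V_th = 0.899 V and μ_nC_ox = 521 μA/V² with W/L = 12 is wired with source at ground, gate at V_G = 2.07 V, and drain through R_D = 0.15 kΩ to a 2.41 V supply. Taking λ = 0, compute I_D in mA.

I_D = 4.29 mA

V_GS = V_G = 2.07 V, so V_ov = 2.07 − 0.899 = 1.17 V.
k_n = μ_nC_ox · (W/L) = 6.252 mA/V².
Assume saturation: I_D = ½ k_n V_ov² = 0.5 × 6.252 × 1.17² = 4.29 mA, giving V_DS = V_DD − I_D R_D = 2.41 − 4.29 × 0.15 = 1.77 V.
V_DS = 1.77 V ≥ V_ov = 1.17 V, confirming saturation.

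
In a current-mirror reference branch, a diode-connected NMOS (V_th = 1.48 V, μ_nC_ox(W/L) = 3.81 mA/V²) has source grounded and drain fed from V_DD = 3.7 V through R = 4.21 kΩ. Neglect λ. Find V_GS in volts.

V_GS = 1.95 V

With gate tied to drain, V_GS = V_DS ≥ V_GS − V_th, so the device is in saturation.
KCL at the drain: ½ k_n (V_GS − V_th)² = (V_DD − V_GS)/R.
Let x = V_GS − 1.48. Then 8.02 x² + x − 2.22 = 0, giving x = 0.467 V (positive root), so V_GS = 1.95 V.
I_D = (V_DD − V_GS)/R = (3.7 − 1.95) / 4.21 = 0.416 mA.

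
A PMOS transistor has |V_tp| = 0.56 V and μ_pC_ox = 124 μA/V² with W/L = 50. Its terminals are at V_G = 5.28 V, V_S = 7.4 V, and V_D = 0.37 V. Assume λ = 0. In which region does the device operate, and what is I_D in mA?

V_SG = V_S − V_G = 7.4 − 5.28 = 2.12 V; V_SD = V_S − V_D = 7.4 − 0.37 = 7.03 V.
k_p = μ_pC_ox · (W/L) = 6.2 mA/V².
V_ov = V_SG − |V_tp| = 2.12 − 0.56 = 1.56 V.
Since V_SD = 7.03 V ≥ V_ov = 1.56 V, the device is in saturation.
I_D = ½ k_p V_ov² = 0.5 × 6.2 × 1.56² = 7.54 mA.

Saturation; I_D = 7.54 mA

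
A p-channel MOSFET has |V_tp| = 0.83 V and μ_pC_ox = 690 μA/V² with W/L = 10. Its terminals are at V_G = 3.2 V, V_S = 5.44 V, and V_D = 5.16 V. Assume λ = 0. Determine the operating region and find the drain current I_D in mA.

Triode; I_D = 2.45 mA

V_SG = V_S − V_G = 5.44 − 3.2 = 2.24 V; V_SD = V_S − V_D = 5.44 − 5.16 = 0.28 V.
k_p = μ_pC_ox · (W/L) = 6.9 mA/V².
V_ov = V_SG − |V_tp| = 2.24 − 0.83 = 1.41 V.
Since V_SD = 0.28 V < V_ov = 1.41 V, the device is in the triode region.
I_D = k_p [V_ov · V_SD − ½ V_SD²] = 6.9 × [1.41 × 0.28 − 0.5 × 0.28²] = 2.45 mA.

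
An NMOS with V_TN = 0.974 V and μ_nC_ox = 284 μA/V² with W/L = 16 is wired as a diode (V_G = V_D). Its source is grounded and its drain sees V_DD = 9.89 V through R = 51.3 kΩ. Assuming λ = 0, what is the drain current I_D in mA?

I_D = 0.168 mA

With gate tied to drain, V_GS = V_DS ≥ V_GS − V_TN, so the device is in saturation.
k_n = μ_nC_ox · (W/L) = 4.544 mA/V².
KCL at the drain: ½ k_n (V_GS − V_TN)² = (V_DD − V_GS)/R.
Let x = V_GS − 0.974. Then 117 x² + x − 8.916 = 0, giving x = 0.272 V (positive root), so V_GS = 1.25 V.
I_D = (V_DD − V_GS)/R = (9.89 − 1.25) / 51.3 = 0.168 mA.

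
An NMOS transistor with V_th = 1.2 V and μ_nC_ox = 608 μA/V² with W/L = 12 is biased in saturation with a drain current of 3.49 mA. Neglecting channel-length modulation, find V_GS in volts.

k_n = μ_nC_ox · (W/L) = 7.296 mA/V².
In saturation I_D = ½ k_n (V_GS − V_th)², so V_GS − V_th = √(2 I_D / k_n) = √(2 × 3.49 / 7.296) = 0.978 V.
V_GS = 1.2 + 0.978 = 2.18 V.

V_GS = 2.18 V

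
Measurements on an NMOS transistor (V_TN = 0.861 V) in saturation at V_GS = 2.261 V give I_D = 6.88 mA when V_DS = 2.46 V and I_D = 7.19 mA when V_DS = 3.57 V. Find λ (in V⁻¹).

λ = 0.0451 V⁻¹

With V_GS fixed, I_D ∝ (1 + λ V_DS) in saturation, so I_D2/I_D1 = (1 + λ V_DS2)/(1 + λ V_DS1).
7.19/6.88 = 1.045 = (1 + 3.57 λ)/(1 + 2.46 λ).
Solving: λ (I_D1 V_DS2 − I_D2 V_DS1) = I_D2 − I_D1, so λ = (7.19 − 6.88) / (6.88 × 3.57 − 7.19 × 2.46) = 0.31 / 6.87 = 0.0451 V⁻¹.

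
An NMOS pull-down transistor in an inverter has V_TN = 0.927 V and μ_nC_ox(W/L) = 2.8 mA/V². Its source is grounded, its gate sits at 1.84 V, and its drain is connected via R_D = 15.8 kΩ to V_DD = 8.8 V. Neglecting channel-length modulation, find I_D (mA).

I_D = 0.541 mA

V_GS = V_G = 1.84 V, so V_ov = 1.84 − 0.927 = 0.913 V.
Assume saturation: I_D = ½ k_n V_ov² = 0.5 × 2.8 × 0.913² = 1.17 mA, giving V_DS = V_DD − I_D R_D = 8.8 − 1.17 × 15.8 = -9.64 V.
But -9.64 V < V_ov = 0.913 V, so the device is actually in triode.
In triode I_D = k_n[V_ov V_DS − ½ V_DS²] and I_D = (V_DD − V_DS)/R_D. Equating: 22.1 V_DS² − 41.39 V_DS + 8.8 = 0, giving V_DS = 0.245 V (the root below V_ov).
I_D = (8.8 − 0.245) / 15.8 = 0.541 mA.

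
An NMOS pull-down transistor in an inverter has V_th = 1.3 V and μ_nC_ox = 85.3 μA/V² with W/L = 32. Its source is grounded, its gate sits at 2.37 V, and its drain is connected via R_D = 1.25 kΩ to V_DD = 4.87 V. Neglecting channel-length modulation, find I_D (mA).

I_D = 1.56 mA

V_GS = V_G = 2.37 V, so V_ov = 2.37 − 1.3 = 1.07 V.
k_n = μ_nC_ox · (W/L) = 2.73 mA/V².
Assume saturation: I_D = ½ k_n V_ov² = 0.5 × 2.73 × 1.07² = 1.56 mA, giving V_DS = V_DD − I_D R_D = 4.87 − 1.56 × 1.25 = 2.92 V.
V_DS = 2.92 V ≥ V_ov = 1.07 V, confirming saturation.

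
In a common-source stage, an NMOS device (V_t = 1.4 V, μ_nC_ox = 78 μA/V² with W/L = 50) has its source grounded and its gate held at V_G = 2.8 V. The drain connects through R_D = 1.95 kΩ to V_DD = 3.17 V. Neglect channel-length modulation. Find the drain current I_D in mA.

I_D = 1.47 mA

V_GS = V_G = 2.8 V, so V_ov = 2.8 − 1.4 = 1.4 V.
k_n = μ_nC_ox · (W/L) = 3.9 mA/V².
Assume saturation: I_D = ½ k_n V_ov² = 0.5 × 3.9 × 1.4² = 3.82 mA, giving V_DS = V_DD − I_D R_D = 3.17 − 3.82 × 1.95 = -4.28 V.
But -4.28 V < V_ov = 1.4 V, so the device is actually in triode.
In triode I_D = k_n[V_ov V_DS − ½ V_DS²] and I_D = (V_DD − V_DS)/R_D. Equating: 3.8 V_DS² − 11.65 V_DS + 3.17 = 0, giving V_DS = 0.302 V (the root below V_ov).
I_D = (3.17 − 0.302) / 1.95 = 1.47 mA.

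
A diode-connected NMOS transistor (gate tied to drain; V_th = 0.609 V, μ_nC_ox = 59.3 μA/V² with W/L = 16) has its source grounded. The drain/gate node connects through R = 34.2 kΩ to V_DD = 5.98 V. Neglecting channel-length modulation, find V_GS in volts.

V_GS = 1.15 V

With gate tied to drain, V_GS = V_DS ≥ V_GS − V_th, so the device is in saturation.
k_n = μ_nC_ox · (W/L) = 0.9488 mA/V².
KCL at the drain: ½ k_n (V_GS − V_th)² = (V_DD − V_GS)/R.
Let x = V_GS − 0.609. Then 16.2 x² + x − 5.371 = 0, giving x = 0.545 V (positive root), so V_GS = 1.15 V.
I_D = (V_DD − V_GS)/R = (5.98 − 1.15) / 34.2 = 0.141 mA.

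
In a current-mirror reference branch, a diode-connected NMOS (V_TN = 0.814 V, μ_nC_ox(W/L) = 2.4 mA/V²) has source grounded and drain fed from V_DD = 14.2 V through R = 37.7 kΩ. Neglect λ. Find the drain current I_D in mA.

I_D = 0.341 mA

With gate tied to drain, V_GS = V_DS ≥ V_GS − V_TN, so the device is in saturation.
KCL at the drain: ½ k_n (V_GS − V_TN)² = (V_DD − V_GS)/R.
Let x = V_GS − 0.814. Then 45.2 x² + x − 13.39 = 0, giving x = 0.533 V (positive root), so V_GS = 1.35 V.
I_D = (V_DD − V_GS)/R = (14.2 − 1.35) / 37.7 = 0.341 mA.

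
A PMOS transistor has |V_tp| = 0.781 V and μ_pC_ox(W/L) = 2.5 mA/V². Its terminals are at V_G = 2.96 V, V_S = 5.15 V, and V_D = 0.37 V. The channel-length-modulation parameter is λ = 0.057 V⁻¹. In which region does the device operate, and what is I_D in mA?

V_SG = V_S − V_G = 5.15 − 2.96 = 2.19 V; V_SD = V_S − V_D = 5.15 − 0.37 = 4.78 V.
V_ov = V_SG − |V_tp| = 2.19 − 0.781 = 1.41 V.
Since V_SD = 4.78 V ≥ V_ov = 1.41 V, the device is in saturation.
I_D = ½ k_p V_ov² (1 + λ V_SD) = 0.5 × 2.5 × 1.41² × (1 + 0.057 × 4.78) = 3.16 mA.

Saturation; I_D = 3.16 mA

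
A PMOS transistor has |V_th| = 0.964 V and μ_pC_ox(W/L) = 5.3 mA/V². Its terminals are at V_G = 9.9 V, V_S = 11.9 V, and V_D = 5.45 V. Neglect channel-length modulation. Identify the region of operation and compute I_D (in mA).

Saturation; I_D = 2.84 mA

V_SG = V_S − V_G = 11.9 − 9.9 = 2 V; V_SD = V_S − V_D = 11.9 − 5.45 = 6.45 V.
V_ov = V_SG − |V_th| = 2 − 0.964 = 1.04 V.
Since V_SD = 6.45 V ≥ V_ov = 1.04 V, the device is in saturation.
I_D = ½ k_p V_ov² = 0.5 × 5.3 × 1.04² = 2.84 mA.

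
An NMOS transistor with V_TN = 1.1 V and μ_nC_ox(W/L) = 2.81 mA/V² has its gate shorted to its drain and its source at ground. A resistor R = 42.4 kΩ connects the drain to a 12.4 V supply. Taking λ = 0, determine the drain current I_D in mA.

I_D = 0.256 mA

With gate tied to drain, V_GS = V_DS ≥ V_GS − V_TN, so the device is in saturation.
KCL at the drain: ½ k_n (V_GS − V_TN)² = (V_DD − V_GS)/R.
Let x = V_GS − 1.1. Then 59.6 x² + x − 11.3 = 0, giving x = 0.427 V (positive root), so V_GS = 1.53 V.
I_D = (V_DD − V_GS)/R = (12.4 − 1.53) / 42.4 = 0.256 mA.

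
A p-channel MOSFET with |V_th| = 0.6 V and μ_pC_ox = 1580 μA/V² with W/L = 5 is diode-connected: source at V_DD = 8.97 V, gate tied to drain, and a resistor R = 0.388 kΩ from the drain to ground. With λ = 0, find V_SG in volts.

V_SG = 2.63 V

With gate tied to drain, V_SG = V_SD ≥ V_SG − |V_th|, so the device is in saturation.
k_p = μ_pC_ox · (W/L) = 7.9 mA/V².
KCL at the drain: ½ k_p (V_SG − |V_th|)² = (V_DD − V_SG)/R.
Let x = V_SG − 0.6. Then 1.53 x² + x − 8.37 = 0, giving x = 2.03 V (positive root), so V_SG = 2.63 V.
I_D = (V_DD − V_SG)/R = (8.97 − 2.63) / 0.388 = 16.3 mA.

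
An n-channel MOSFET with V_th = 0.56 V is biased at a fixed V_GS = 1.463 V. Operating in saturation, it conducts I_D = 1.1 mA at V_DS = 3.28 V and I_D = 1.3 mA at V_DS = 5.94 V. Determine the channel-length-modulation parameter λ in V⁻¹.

λ = 0.0881 V⁻¹

With V_GS fixed, I_D ∝ (1 + λ V_DS) in saturation, so I_D2/I_D1 = (1 + λ V_DS2)/(1 + λ V_DS1).
1.3/1.1 = 1.182 = (1 + 5.94 λ)/(1 + 3.28 λ).
Solving: λ (I_D1 V_DS2 − I_D2 V_DS1) = I_D2 − I_D1, so λ = (1.3 − 1.1) / (1.1 × 5.94 − 1.3 × 3.28) = 0.2 / 2.27 = 0.0881 V⁻¹.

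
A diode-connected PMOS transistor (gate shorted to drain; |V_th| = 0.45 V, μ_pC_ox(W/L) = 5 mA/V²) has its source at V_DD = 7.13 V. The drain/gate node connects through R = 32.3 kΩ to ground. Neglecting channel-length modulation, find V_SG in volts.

With gate tied to drain, V_SG = V_SD ≥ V_SG − |V_th|, so the device is in saturation.
KCL at the drain: ½ k_p (V_SG − |V_th|)² = (V_DD − V_SG)/R.
Let x = V_SG − 0.45. Then 80.8 x² + x − 6.68 = 0, giving x = 0.281 V (positive root), so V_SG = 0.731 V.
I_D = (V_DD − V_SG)/R = (7.13 − 0.731) / 32.3 = 0.198 mA.

V_SG = 0.731 V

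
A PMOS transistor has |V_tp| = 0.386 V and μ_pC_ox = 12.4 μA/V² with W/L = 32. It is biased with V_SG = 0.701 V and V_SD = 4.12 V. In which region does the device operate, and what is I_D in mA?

k_p = μ_pC_ox · (W/L) = 0.3968 mA/V².
V_ov = V_SG − |V_tp| = 0.701 − 0.386 = 0.315 V.
Since V_SD = 4.12 V ≥ V_ov = 0.315 V, the device is in saturation.
I_D = ½ k_p V_ov² = 0.5 × 0.3968 × 0.315² = 0.0197 mA.

Saturation; I_D = 0.0197 mA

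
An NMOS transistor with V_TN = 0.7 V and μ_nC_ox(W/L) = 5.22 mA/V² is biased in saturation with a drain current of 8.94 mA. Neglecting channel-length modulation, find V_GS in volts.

In saturation I_D = ½ k_n (V_GS − V_TN)², so V_GS − V_TN = √(2 I_D / k_n) = √(2 × 8.94 / 5.22) = 1.85 V.
V_GS = 0.7 + 1.85 = 2.55 V.

V_GS = 2.55 V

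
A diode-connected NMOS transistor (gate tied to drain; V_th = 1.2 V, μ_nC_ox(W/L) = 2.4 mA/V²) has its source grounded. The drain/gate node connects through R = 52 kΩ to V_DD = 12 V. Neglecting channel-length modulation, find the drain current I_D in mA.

With gate tied to drain, V_GS = V_DS ≥ V_GS − V_th, so the device is in saturation.
KCL at the drain: ½ k_n (V_GS − V_th)² = (V_DD − V_GS)/R.
Let x = V_GS − 1.2. Then 62.4 x² + x − 10.8 = 0, giving x = 0.408 V (positive root), so V_GS = 1.61 V.
I_D = (V_DD − V_GS)/R = (12 − 1.61) / 52 = 0.2 mA.

I_D = 0.200 mA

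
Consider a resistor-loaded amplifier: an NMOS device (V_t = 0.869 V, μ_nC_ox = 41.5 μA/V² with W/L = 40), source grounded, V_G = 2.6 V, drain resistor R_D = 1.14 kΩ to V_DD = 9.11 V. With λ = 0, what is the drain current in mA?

V_GS = V_G = 2.6 V, so V_ov = 2.6 − 0.869 = 1.73 V.
k_n = μ_nC_ox · (W/L) = 1.66 mA/V².
Assume saturation: I_D = ½ k_n V_ov² = 0.5 × 1.66 × 1.73² = 2.49 mA, giving V_DS = V_DD − I_D R_D = 9.11 − 2.49 × 1.14 = 6.27 V.
V_DS = 6.27 V ≥ V_ov = 1.73 V, confirming saturation.

I_D = 2.49 mA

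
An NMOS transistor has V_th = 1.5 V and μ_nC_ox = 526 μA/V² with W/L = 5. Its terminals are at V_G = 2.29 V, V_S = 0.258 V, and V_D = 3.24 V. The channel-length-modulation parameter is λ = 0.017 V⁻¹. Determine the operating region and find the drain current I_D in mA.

V_GS = V_G − V_S = 2.29 − 0.258 = 2.03 V; V_DS = V_D − V_S = 3.24 − 0.258 = 2.98 V.
k_n = μ_nC_ox · (W/L) = 2.63 mA/V².
V_ov = V_GS − V_th = 2.03 − 1.5 = 0.532 V.
Since V_DS = 2.98 V ≥ V_ov = 0.532 V, the device is in saturation.
I_D = ½ k_n V_ov² (1 + λ V_DS) = 0.5 × 2.63 × 0.532² × (1 + 0.017 × 2.98) = 0.391 mA.

Saturation; I_D = 0.391 mA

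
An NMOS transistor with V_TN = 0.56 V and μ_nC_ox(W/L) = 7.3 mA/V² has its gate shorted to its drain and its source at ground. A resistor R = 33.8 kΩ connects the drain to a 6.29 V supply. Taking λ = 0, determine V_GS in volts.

V_GS = 0.771 V

With gate tied to drain, V_GS = V_DS ≥ V_GS − V_TN, so the device is in saturation.
KCL at the drain: ½ k_n (V_GS − V_TN)² = (V_DD − V_GS)/R.
Let x = V_GS − 0.56. Then 123 x² + x − 5.73 = 0, giving x = 0.211 V (positive root), so V_GS = 0.771 V.
I_D = (V_DD − V_GS)/R = (6.29 − 0.771) / 33.8 = 0.163 mA.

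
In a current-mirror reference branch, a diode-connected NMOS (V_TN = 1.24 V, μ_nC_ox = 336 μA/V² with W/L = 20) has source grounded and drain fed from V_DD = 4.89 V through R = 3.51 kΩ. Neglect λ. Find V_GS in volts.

V_GS = 1.76 V

With gate tied to drain, V_GS = V_DS ≥ V_GS − V_TN, so the device is in saturation.
k_n = μ_nC_ox · (W/L) = 6.72 mA/V².
KCL at the drain: ½ k_n (V_GS − V_TN)² = (V_DD − V_GS)/R.
Let x = V_GS − 1.24. Then 11.8 x² + x − 3.65 = 0, giving x = 0.516 V (positive root), so V_GS = 1.76 V.
I_D = (V_DD − V_GS)/R = (4.89 − 1.76) / 3.51 = 0.893 mA.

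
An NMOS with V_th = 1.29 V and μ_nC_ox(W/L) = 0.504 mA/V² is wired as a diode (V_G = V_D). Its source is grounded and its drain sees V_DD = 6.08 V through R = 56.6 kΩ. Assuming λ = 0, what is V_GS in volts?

With gate tied to drain, V_GS = V_DS ≥ V_GS − V_th, so the device is in saturation.
KCL at the drain: ½ k_n (V_GS − V_th)² = (V_DD − V_GS)/R.
Let x = V_GS − 1.29. Then 14.3 x² + x − 4.79 = 0, giving x = 0.546 V (positive root), so V_GS = 1.84 V.
I_D = (V_DD − V_GS)/R = (6.08 − 1.84) / 56.6 = 0.075 mA.

V_GS = 1.84 V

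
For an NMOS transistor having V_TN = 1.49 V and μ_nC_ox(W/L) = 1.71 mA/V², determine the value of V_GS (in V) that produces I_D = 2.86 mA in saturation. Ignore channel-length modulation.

In saturation I_D = ½ k_n (V_GS − V_TN)², so V_GS − V_TN = √(2 I_D / k_n) = √(2 × 2.86 / 1.71) = 1.83 V.
V_GS = 1.49 + 1.83 = 3.32 V.

V_GS = 3.32 V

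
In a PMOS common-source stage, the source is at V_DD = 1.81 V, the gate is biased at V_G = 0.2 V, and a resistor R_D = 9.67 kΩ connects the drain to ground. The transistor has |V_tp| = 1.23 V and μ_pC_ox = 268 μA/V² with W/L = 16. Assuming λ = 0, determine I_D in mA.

V_SG = V_DD − V_G = 1.81 − 0.2 = 1.61 V, so V_ov = 1.61 − 1.23 = 0.38 V.
k_p = μ_pC_ox · (W/L) = 4.288 mA/V².
Assume saturation: I_D = ½ k_p V_ov² = 0.5 × 4.288 × 0.38² = 0.31 mA, giving V_SD = V_DD − I_D R_D = 1.81 − 0.31 × 9.67 = -1.18 V.
But -1.18 V < V_ov = 0.38 V, so the device is actually in triode.
In triode I_D = k_p[V_ov V_SD − ½ V_SD²] and I_D = (V_DD − V_SD)/R_D. Equating: 20.7 V_SD² − 16.76 V_SD + 1.81 = 0, giving V_SD = 0.128 V (the root below V_ov).
I_D = (1.81 − 0.128) / 9.67 = 0.174 mA.

I_D = 0.174 mA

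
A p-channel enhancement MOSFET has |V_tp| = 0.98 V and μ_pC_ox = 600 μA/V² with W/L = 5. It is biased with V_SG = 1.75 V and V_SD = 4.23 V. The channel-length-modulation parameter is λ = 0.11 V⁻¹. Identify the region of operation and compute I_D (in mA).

k_p = μ_pC_ox · (W/L) = 3 mA/V².
V_ov = V_SG − |V_tp| = 1.75 − 0.98 = 0.77 V.
Since V_SD = 4.23 V ≥ V_ov = 0.77 V, the device is in saturation.
I_D = ½ k_p V_ov² (1 + λ V_SD) = 0.5 × 3 × 0.77² × (1 + 0.11 × 4.23) = 1.3 mA.

Saturation; I_D = 1.30 mA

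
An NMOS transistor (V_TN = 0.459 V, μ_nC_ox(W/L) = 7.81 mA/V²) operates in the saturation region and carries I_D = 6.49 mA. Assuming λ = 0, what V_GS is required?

V_GS = 1.75 V

In saturation I_D = ½ k_n (V_GS − V_TN)², so V_GS − V_TN = √(2 I_D / k_n) = √(2 × 6.49 / 7.81) = 1.29 V.
V_GS = 0.459 + 1.29 = 1.75 V.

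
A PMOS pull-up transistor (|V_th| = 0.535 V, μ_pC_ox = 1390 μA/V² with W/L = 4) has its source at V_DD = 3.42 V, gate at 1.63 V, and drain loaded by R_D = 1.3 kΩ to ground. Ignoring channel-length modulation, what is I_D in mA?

V_SG = V_DD − V_G = 3.42 − 1.63 = 1.79 V, so V_ov = 1.79 − 0.535 = 1.25 V.
k_p = μ_pC_ox · (W/L) = 5.56 mA/V².
Assume saturation: I_D = ½ k_p V_ov² = 0.5 × 5.56 × 1.25² = 4.38 mA, giving V_SD = V_DD − I_D R_D = 3.42 − 4.38 × 1.3 = -2.27 V.
But -2.27 V < V_ov = 1.25 V, so the device is actually in triode.
In triode I_D = k_p[V_ov V_SD − ½ V_SD²] and I_D = (V_DD − V_SD)/R_D. Equating: 3.61 V_SD² − 10.07 V_SD + 3.42 = 0, giving V_SD = 0.396 V (the root below V_ov).
I_D = (3.42 − 0.396) / 1.3 = 2.33 mA.

I_D = 2.33 mA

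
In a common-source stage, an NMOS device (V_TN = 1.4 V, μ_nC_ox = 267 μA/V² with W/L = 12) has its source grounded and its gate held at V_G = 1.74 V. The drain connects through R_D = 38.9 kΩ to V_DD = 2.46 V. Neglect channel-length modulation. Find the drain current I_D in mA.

V_GS = V_G = 1.74 V, so V_ov = 1.74 − 1.4 = 0.34 V.
k_n = μ_nC_ox · (W/L) = 3.204 mA/V².
Assume saturation: I_D = ½ k_n V_ov² = 0.5 × 3.204 × 0.34² = 0.185 mA, giving V_DS = V_DD − I_D R_D = 2.46 − 0.185 × 38.9 = -4.74 V.
But -4.74 V < V_ov = 0.34 V, so the device is actually in triode.
In triode I_D = k_n[V_ov V_DS − ½ V_DS²] and I_D = (V_DD − V_DS)/R_D. Equating: 62.3 V_DS² − 43.38 V_DS + 2.46 = 0, giving V_DS = 0.0623 V (the root below V_ov).
I_D = (2.46 − 0.0623) / 38.9 = 0.0616 mA.

I_D = 0.0616 mA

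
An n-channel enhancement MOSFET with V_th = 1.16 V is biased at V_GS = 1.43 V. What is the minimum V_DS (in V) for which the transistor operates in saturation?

The boundary between triode and saturation is V_DS = V_GS − V_th = V_ov.
V_ov = 1.43 − 1.16 = 0.27 V.

V_DS,sat = 0.270 V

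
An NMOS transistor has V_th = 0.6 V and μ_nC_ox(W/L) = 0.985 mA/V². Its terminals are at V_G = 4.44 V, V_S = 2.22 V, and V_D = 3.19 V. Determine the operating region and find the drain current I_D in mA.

V_GS = V_G − V_S = 4.44 − 2.22 = 2.22 V; V_DS = V_D − V_S = 3.19 − 2.22 = 0.97 V.
V_ov = V_GS − V_th = 2.22 − 0.6 = 1.62 V.
Since V_DS = 0.97 V < V_ov = 1.62 V, the device is in the triode region.
I_D = k_n [V_ov · V_DS − ½ V_DS²] = 0.985 × [1.62 × 0.97 − 0.5 × 0.97²] = 1.08 mA.

Triode; I_D = 1.08 mA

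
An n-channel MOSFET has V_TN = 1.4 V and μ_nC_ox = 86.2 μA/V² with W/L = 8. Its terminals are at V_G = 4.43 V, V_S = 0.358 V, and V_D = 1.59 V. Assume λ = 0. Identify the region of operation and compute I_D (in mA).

Triode; I_D = 1.75 mA

V_GS = V_G − V_S = 4.43 − 0.358 = 4.07 V; V_DS = V_D − V_S = 1.59 − 0.358 = 1.23 V.
k_n = μ_nC_ox · (W/L) = 0.6896 mA/V².
V_ov = V_GS − V_TN = 4.07 − 1.4 = 2.67 V.
Since V_DS = 1.23 V < V_ov = 2.67 V, the device is in the triode region.
I_D = k_n [V_ov · V_DS − ½ V_DS²] = 0.6896 × [2.67 × 1.23 − 0.5 × 1.23²] = 1.75 mA.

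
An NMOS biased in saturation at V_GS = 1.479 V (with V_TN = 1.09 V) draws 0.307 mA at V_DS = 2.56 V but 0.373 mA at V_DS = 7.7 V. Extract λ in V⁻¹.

λ = 0.0468 V⁻¹

With V_GS fixed, I_D ∝ (1 + λ V_DS) in saturation, so I_D2/I_D1 = (1 + λ V_DS2)/(1 + λ V_DS1).
0.373/0.307 = 1.215 = (1 + 7.7 λ)/(1 + 2.56 λ).
Solving: λ (I_D1 V_DS2 − I_D2 V_DS1) = I_D2 − I_D1, so λ = (0.373 − 0.307) / (0.307 × 7.7 − 0.373 × 2.56) = 0.066 / 1.41 = 0.0468 V⁻¹.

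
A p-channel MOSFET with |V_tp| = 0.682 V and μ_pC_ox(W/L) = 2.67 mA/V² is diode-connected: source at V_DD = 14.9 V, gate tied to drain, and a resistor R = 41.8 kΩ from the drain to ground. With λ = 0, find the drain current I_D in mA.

With gate tied to drain, V_SG = V_SD ≥ V_SG − |V_tp|, so the device is in saturation.
KCL at the drain: ½ k_p (V_SG − |V_tp|)² = (V_DD − V_SG)/R.
Let x = V_SG − 0.682. Then 55.8 x² + x − 14.22 = 0, giving x = 0.496 V (positive root), so V_SG = 1.18 V.
I_D = (V_DD − V_SG)/R = (14.9 − 1.18) / 41.8 = 0.328 mA.

I_D = 0.328 mA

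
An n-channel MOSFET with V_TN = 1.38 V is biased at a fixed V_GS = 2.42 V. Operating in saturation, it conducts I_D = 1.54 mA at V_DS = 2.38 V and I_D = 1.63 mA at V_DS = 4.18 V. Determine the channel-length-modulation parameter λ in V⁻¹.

λ = 0.0352 V⁻¹

With V_GS fixed, I_D ∝ (1 + λ V_DS) in saturation, so I_D2/I_D1 = (1 + λ V_DS2)/(1 + λ V_DS1).
1.63/1.54 = 1.058 = (1 + 4.18 λ)/(1 + 2.38 λ).
Solving: λ (I_D1 V_DS2 − I_D2 V_DS1) = I_D2 − I_D1, so λ = (1.63 − 1.54) / (1.54 × 4.18 − 1.63 × 2.38) = 0.09 / 2.56 = 0.0352 V⁻¹.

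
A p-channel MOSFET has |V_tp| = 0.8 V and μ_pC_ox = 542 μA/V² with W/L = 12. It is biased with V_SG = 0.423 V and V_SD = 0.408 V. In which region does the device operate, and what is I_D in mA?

Cutoff; I_D = 0 mA

V_SG = 0.423 V < |V_tp| = 0.8 V, so the transistor is in cutoff.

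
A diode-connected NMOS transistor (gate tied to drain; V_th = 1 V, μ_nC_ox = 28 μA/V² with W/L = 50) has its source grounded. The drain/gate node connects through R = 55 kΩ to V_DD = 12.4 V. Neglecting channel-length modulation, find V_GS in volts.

V_GS = 1.53 V

With gate tied to drain, V_GS = V_DS ≥ V_GS − V_th, so the device is in saturation.
k_n = μ_nC_ox · (W/L) = 1.4 mA/V².
KCL at the drain: ½ k_n (V_GS − V_th)² = (V_DD − V_GS)/R.
Let x = V_GS − 1. Then 38.5 x² + x − 11.4 = 0, giving x = 0.531 V (positive root), so V_GS = 1.53 V.
I_D = (V_DD − V_GS)/R = (12.4 − 1.53) / 55 = 0.198 mA.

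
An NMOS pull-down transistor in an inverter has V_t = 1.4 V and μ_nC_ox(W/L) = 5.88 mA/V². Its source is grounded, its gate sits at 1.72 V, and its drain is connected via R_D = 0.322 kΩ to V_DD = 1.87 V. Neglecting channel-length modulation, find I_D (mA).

I_D = 0.301 mA

V_GS = V_G = 1.72 V, so V_ov = 1.72 − 1.4 = 0.32 V.
Assume saturation: I_D = ½ k_n V_ov² = 0.5 × 5.88 × 0.32² = 0.301 mA, giving V_DS = V_DD − I_D R_D = 1.87 − 0.301 × 0.322 = 1.77 V.
V_DS = 1.77 V ≥ V_ov = 0.32 V, confirming saturation.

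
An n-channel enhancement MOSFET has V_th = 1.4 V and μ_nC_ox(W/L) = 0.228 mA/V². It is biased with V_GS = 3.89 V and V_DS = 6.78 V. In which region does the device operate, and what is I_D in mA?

V_ov = V_GS − V_th = 3.89 − 1.4 = 2.49 V.
Since V_DS = 6.78 V ≥ V_ov = 2.49 V, the device is in saturation.
I_D = ½ k_n V_ov² = 0.5 × 0.228 × 2.49² = 0.707 mA.

Saturation; I_D = 0.707 mA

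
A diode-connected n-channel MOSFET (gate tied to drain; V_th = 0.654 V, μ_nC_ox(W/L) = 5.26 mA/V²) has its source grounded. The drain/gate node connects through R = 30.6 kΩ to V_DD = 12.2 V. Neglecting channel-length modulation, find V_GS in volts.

V_GS = 1.03 V

With gate tied to drain, V_GS = V_DS ≥ V_GS − V_th, so the device is in saturation.
KCL at the drain: ½ k_n (V_GS − V_th)² = (V_DD − V_GS)/R.
Let x = V_GS − 0.654. Then 80.5 x² + x − 11.55 = 0, giving x = 0.373 V (positive root), so V_GS = 1.03 V.
I_D = (V_DD − V_GS)/R = (12.2 − 1.03) / 30.6 = 0.365 mA.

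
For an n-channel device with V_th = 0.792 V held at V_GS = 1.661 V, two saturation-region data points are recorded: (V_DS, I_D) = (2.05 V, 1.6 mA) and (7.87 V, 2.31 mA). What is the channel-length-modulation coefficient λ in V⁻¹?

λ = 0.0904 V⁻¹

With V_GS fixed, I_D ∝ (1 + λ V_DS) in saturation, so I_D2/I_D1 = (1 + λ V_DS2)/(1 + λ V_DS1).
2.31/1.6 = 1.444 = (1 + 7.87 λ)/(1 + 2.05 λ).
Solving: λ (I_D1 V_DS2 − I_D2 V_DS1) = I_D2 − I_D1, so λ = (2.31 − 1.6) / (1.6 × 7.87 − 2.31 × 2.05) = 0.71 / 7.86 = 0.0904 V⁻¹.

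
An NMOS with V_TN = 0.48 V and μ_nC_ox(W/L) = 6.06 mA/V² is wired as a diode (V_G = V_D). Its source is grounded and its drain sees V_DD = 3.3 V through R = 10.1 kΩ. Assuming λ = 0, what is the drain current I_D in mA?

With gate tied to drain, V_GS = V_DS ≥ V_GS − V_TN, so the device is in saturation.
KCL at the drain: ½ k_n (V_GS − V_TN)² = (V_DD − V_GS)/R.
Let x = V_GS − 0.48. Then 30.6 x² + x − 2.82 = 0, giving x = 0.288 V (positive root), so V_GS = 0.768 V.
I_D = (V_DD − V_GS)/R = (3.3 − 0.768) / 10.1 = 0.251 mA.

I_D = 0.251 mA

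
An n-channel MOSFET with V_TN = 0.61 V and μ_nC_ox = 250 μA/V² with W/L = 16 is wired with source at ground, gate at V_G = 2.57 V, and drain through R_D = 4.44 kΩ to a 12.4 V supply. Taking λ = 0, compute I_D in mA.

I_D = 2.71 mA

V_GS = V_G = 2.57 V, so V_ov = 2.57 − 0.61 = 1.96 V.
k_n = μ_nC_ox · (W/L) = 4 mA/V².
Assume saturation: I_D = ½ k_n V_ov² = 0.5 × 4 × 1.96² = 7.68 mA, giving V_DS = V_DD − I_D R_D = 12.4 − 7.68 × 4.44 = -21.7 V.
But -21.7 V < V_ov = 1.96 V, so the device is actually in triode.
In triode I_D = k_n[V_ov V_DS − ½ V_DS²] and I_D = (V_DD − V_DS)/R_D. Equating: 8.88 V_DS² − 35.81 V_DS + 12.4 = 0, giving V_DS = 0.383 V (the root below V_ov).
I_D = (12.4 − 0.383) / 4.44 = 2.71 mA.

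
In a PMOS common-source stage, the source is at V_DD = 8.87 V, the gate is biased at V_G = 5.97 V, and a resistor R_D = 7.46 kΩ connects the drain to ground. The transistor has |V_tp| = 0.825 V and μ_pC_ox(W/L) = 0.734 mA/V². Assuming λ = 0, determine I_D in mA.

I_D = 1.07 mA

V_SG = V_DD − V_G = 8.87 − 5.97 = 2.9 V, so V_ov = 2.9 − 0.825 = 2.07 V.
Assume saturation: I_D = ½ k_p V_ov² = 0.5 × 0.734 × 2.07² = 1.58 mA, giving V_SD = V_DD − I_D R_D = 8.87 − 1.58 × 7.46 = -2.92 V.
But -2.92 V < V_ov = 2.07 V, so the device is actually in triode.
In triode I_D = k_p[V_ov V_SD − ½ V_SD²] and I_D = (V_DD − V_SD)/R_D. Equating: 2.74 V_SD² − 12.36 V_SD + 8.87 = 0, giving V_SD = 0.895 V (the root below V_ov).
I_D = (8.87 − 0.895) / 7.46 = 1.07 mA.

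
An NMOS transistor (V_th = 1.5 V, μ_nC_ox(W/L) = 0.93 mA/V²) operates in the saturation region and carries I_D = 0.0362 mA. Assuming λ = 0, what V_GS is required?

V_GS = 1.78 V

In saturation I_D = ½ k_n (V_GS − V_th)², so V_GS − V_th = √(2 I_D / k_n) = √(2 × 0.0362 / 0.93) = 0.279 V.
V_GS = 1.5 + 0.279 = 1.78 V.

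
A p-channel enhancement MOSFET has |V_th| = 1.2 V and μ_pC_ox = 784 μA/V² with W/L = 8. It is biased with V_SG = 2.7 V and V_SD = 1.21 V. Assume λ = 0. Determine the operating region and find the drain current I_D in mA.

k_p = μ_pC_ox · (W/L) = 6.272 mA/V².
V_ov = V_SG − |V_th| = 2.7 − 1.2 = 1.5 V.
Since V_SD = 1.21 V < V_ov = 1.5 V, the device is in the triode region.
I_D = k_p [V_ov · V_SD − ½ V_SD²] = 6.272 × [1.5 × 1.21 − 0.5 × 1.21²] = 6.79 mA.

Triode; I_D = 6.79 mA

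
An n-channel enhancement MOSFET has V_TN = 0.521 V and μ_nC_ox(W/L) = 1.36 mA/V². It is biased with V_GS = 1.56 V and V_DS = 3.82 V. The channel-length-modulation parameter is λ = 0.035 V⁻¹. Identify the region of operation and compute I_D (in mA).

Saturation; I_D = 0.832 mA

V_ov = V_GS − V_TN = 1.56 − 0.521 = 1.04 V.
Since V_DS = 3.82 V ≥ V_ov = 1.04 V, the device is in saturation.
I_D = ½ k_n V_ov² (1 + λ V_DS) = 0.5 × 1.36 × 1.04² × (1 + 0.035 × 3.82) = 0.832 mA.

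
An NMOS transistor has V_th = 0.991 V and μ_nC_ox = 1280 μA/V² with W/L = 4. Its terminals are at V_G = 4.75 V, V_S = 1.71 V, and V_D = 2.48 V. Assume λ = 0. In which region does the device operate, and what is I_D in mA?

Triode; I_D = 6.56 mA

V_GS = V_G − V_S = 4.75 − 1.71 = 3.04 V; V_DS = V_D − V_S = 2.48 − 1.71 = 0.77 V.
k_n = μ_nC_ox · (W/L) = 5.12 mA/V².
V_ov = V_GS − V_th = 3.04 − 0.991 = 2.05 V.
Since V_DS = 0.77 V < V_ov = 2.05 V, the device is in the triode region.
I_D = k_n [V_ov · V_DS − ½ V_DS²] = 5.12 × [2.05 × 0.77 − 0.5 × 0.77²] = 6.56 mA.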